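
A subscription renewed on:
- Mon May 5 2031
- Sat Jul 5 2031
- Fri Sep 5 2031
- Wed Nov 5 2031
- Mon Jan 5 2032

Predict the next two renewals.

Fri Mar 5 2032, Wed May 5 2032

Each date is the 5th; the gaps (61, 62, 61, 61) track the month lengths.
The rule is the 5th of every 2 months.
March 2032: Fri Mar 5 2032.
May 2032: Wed May 5 2032.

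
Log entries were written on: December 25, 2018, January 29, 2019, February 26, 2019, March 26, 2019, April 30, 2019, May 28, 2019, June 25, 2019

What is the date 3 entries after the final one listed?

September 24, 2019

All Tuesdays; the gaps (35, 28, 28, 35, 28, 28) vary with month length.
This is the last Tuesday of each month.
July 2019 ends with Tuesday July 30, 2019.
Last Tuesday of August 2019: August 27, 2019.
Last Tuesday of September 2019: September 24, 2019.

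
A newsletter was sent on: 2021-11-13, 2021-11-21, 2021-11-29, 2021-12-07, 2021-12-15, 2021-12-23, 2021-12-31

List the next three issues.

2022-01-08, 2022-01-16, 2022-01-24

Gaps between consecutive events: 8, 8, 8, 8, 8, 8 days — a constant 8-day interval.
2021-12-31 + 8 days = 2022-01-08.
2022-01-08 + 8 days = 2022-01-16.
2022-01-16 + 8 days = 2022-01-24.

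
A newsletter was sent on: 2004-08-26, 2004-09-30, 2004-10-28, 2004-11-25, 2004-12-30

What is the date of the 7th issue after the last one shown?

These are Thursdays with 35, 28, 28, 35-day gaps.
Each is the final Thursday of its month — 2004-09-30 is past the 28th, so '4th Thursday' doesn't fit.
January 2005 ends with Thursday 2005-01-27.
Last Thursday of February 2005: 2005-02-24.
March 2005 ends with Thursday 2005-03-31.
Last Thursday of April 2005: 2005-04-28.
May 2005 ends with Thursday 2005-05-26.
Last Thursday of June 2005: 2005-06-30.
July 2005 ends with Thursday 2005-07-28.

2005-07-28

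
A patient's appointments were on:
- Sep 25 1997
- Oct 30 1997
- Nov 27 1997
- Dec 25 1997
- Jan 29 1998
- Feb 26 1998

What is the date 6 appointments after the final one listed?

All Thursdays; the gaps (35, 28, 28, 35, 28) vary with month length.
This is the last Thursday of each month.
March 1998 ends with Thursday Mar 26 1998.
Last Thursday of April 1998: Apr 30 1998.
Last Thursday of May 1998: May 28 1998.
June 1998 ends with Thursday Jun 25 1998.
Last Thursday of July 1998: Jul 30 1998.
Last Thursday of August 1998: Aug 27 1998.

Aug 27 1998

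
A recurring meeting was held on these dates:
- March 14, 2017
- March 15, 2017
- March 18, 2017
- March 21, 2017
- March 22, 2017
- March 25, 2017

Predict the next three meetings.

March 28, 2017; March 29, 2017; April 1, 2017

Gaps: 1, 3, 3, 1, 3 days — not constant, but cyclic with period 3.
The events fall on every Tuesday, Wednesday and Saturday.
The following Tuesday is March 28, 2017.
The following Wednesday is March 29, 2017.
The following Saturday is April 1, 2017.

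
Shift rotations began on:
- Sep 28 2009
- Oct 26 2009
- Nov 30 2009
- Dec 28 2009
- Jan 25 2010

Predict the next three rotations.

Every date is a Monday; gaps 28, 35, 28, 28 days.
Each is the last Monday of its month (at least one falls on the 29th or later, ruling out '4th Monday').
February 2010 ends with Monday Feb 22 2010.
March 2010 ends with Monday Mar 29 2010.
Last Monday of April 2010: Apr 26 2010.

Feb 22 2010, Mar 29 2010, Apr 26 2010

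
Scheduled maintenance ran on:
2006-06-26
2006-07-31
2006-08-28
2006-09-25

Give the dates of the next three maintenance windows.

2006-10-30, 2006-11-27, 2006-12-25

Every date is a Monday; gaps 35, 28, 28 days.
Each is the last Monday of its month (at least one falls on the 29th or later, ruling out '4th Monday').
October 2006 ends with Monday 2006-10-30.
Last Monday of November 2006: 2006-11-27.
December 2006 ends with Monday 2006-12-25.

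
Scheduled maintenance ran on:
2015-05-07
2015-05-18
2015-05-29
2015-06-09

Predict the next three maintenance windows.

The spacing is 11, 11, 11 days — always 11 days.
2015-06-09 + 11 days = 2015-06-20.
2015-06-20 + 11 days = 2015-07-01.
2015-07-01 + 11 days = 2015-07-12.

2015-06-20, 2015-07-01, 2015-07-12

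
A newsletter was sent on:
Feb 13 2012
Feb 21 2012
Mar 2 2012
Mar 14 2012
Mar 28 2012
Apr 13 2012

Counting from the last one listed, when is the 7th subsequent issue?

Sep 28 2012

The spacing grows by 2 each time: 8, 10, 12, 14, 16 days.
Next gap: 18 days. Apr 13 2012 + 18 days = May 1 2012.
Next gap: 20 days. May 1 2012 + 20 days = May 21 2012.
Next gap: 22 days. May 21 2012 + 22 days = Jun 12 2012.
Next gap: 24 days. Jun 12 2012 + 24 days = Jul 6 2012.
Next gap: 26 days. Jul 6 2012 + 26 days = Aug 1 2012.
Next gap: 28 days. Aug 1 2012 + 28 days = Aug 29 2012.
Next gap: 30 days. Aug 29 2012 + 30 days = Sep 28 2012.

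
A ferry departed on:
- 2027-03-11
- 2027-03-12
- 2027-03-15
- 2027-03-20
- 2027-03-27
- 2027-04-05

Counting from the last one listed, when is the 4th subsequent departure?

Gaps: 1, 3, 5, 7, 9 days — each gap is 2 larger than the previous one.
Next gap: 11 days. 2027-04-05 + 11 days = 2027-04-16.
Next gap: 13 days. 2027-04-16 + 13 days = 2027-04-29.
Next gap: 15 days. 2027-04-29 + 15 days = 2027-05-14.
Next gap: 17 days. 2027-05-14 + 17 days = 2027-05-31.

2027-05-31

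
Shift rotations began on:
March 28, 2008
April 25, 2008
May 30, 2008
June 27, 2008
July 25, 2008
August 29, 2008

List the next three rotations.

September 26, 2008; October 31, 2008; November 28, 2008

All Fridays; the gaps (28, 35, 28, 28, 35) vary with month length.
This is the last Friday of each month.
September 2008 ends with Friday September 26, 2008.
Last Friday of October 2008: October 31, 2008.
November 2008 ends with Friday November 28, 2008.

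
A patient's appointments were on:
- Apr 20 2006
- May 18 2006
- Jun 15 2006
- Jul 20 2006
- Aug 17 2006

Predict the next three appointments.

Sep 21 2006, Oct 19 2006, Nov 16 2006

All dates are Thursdays, 28, 28, 35, 28 days apart.
Specifically, the 3rd Thursday of each month.
3rd Thursday of September 2006: Sep 21 2006.
3rd Thursday of October 2006: Oct 19 2006.
November 2006 — 3rd Thursday is Nov 16 2006.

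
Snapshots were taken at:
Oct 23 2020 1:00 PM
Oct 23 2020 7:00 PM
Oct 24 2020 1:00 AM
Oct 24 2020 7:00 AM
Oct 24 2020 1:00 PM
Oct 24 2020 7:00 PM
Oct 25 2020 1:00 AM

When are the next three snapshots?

The interval is a steady 6 hours (6, 6, 6, 6, 6, 6).
Oct 25 2020 1:00 AM + 6 h = Oct 25 2020 7:00 AM.
Oct 25 2020 7:00 AM + 6 h = Oct 25 2020 1:00 PM.
Oct 25 2020 1:00 PM + 6 h = Oct 25 2020 7:00 PM.

Oct 25 2020 7:00 AM, Oct 25 2020 1:00 PM, Oct 25 2020 7:00 PM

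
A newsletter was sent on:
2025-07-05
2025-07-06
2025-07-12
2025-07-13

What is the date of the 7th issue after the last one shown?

2025-08-09

Every event lands on a Saturday or Sunday (gaps cycle 1, 6, 1).
So the schedule is: every Saturday and Sunday.
Next Saturday: 2025-07-19.
The following Sunday is 2025-07-20.
Next Saturday: 2025-07-26.
Next Sunday: 2025-07-27.
The following Saturday is 2025-08-02.
Next Sunday: 2025-08-03.
The following Saturday is 2025-08-09.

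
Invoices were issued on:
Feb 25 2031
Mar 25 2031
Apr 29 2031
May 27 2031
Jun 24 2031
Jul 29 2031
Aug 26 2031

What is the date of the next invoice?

Sep 30 2031

These are Tuesdays with 28, 35, 28, 28, 35, 28-day gaps.
Each is the final Tuesday of its month — Apr 29 2031 is past the 28th, so '4th Tuesday' doesn't fit.
Last Tuesday of September 2031: Sep 30 2031.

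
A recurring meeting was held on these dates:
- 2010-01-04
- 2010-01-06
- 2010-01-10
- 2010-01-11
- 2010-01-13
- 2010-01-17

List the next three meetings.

2010-01-18, 2010-01-20, 2010-01-24

The gap pattern 2, 4, 1, 2, 4 repeats every 3 events.
These are the Mondays, Wednesdays and Sundays of each week.
The following Monday is 2010-01-18.
Next Wednesday: 2010-01-20.
Next Sunday: 2010-01-24.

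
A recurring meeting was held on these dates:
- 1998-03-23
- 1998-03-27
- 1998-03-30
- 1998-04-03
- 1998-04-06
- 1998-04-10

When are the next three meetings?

Gaps: 4, 3, 4, 3, 4 days — not constant, but cyclic with period 2.
The events fall on every Monday and Friday.
Next Monday: 1998-04-13.
The following Friday is 1998-04-17.
The following Monday is 1998-04-20.

1998-04-13, 1998-04-17, 1998-04-20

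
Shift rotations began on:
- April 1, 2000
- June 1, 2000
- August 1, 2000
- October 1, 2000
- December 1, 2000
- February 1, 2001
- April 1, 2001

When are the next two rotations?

Gaps: 61, 61, 61, 61, 62, 59 days — not constant. Every event is on the 1st of the month.
Pattern: the 1st of every 2 months.
Next: June 2001 → June 1, 2001.
Next: August 2001 → August 1, 2001.

June 1, 2001; August 1, 2001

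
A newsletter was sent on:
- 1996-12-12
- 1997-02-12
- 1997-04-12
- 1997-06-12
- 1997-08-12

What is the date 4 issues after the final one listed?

The day-of-month is always 12 (62, 59, 61, 61 days between events).
So this recurs on the 12th of every 2 months.
October 1997: 1997-10-12.
Next: December 1997 → 1997-12-12.
Next: February 1998 → 1998-02-12.
April 1998: 1998-04-12.

1998-04-12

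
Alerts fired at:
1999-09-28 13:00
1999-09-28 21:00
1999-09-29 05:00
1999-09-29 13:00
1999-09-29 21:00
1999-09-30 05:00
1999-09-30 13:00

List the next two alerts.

The interval is a steady 8 hours (8, 8, 8, 8, 8, 8).
1999-09-30 13:00 + 8 h = 1999-09-30 21:00.
1999-09-30 21:00 + 8 h = 1999-10-01 05:00.

1999-09-30 21:00, 1999-10-01 05:00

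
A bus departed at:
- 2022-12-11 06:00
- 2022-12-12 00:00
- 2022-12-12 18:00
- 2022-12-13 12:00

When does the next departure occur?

2022-12-14 06:00

Gaps: 18, 18, 18 hours — each event is 18 hours after the previous one.
2022-12-13 12:00 + 18 h = 2022-12-14 06:00.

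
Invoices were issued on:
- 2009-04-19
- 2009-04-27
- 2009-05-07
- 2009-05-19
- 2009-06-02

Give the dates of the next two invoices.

2009-06-18, 2009-07-06

Gaps: 8, 10, 12, 14 days — each gap is 2 larger than the previous one.
Next gap: 16 days. 2009-06-02 + 16 days = 2009-06-18.
Next gap: 18 days. 2009-06-18 + 18 days = 2009-07-06.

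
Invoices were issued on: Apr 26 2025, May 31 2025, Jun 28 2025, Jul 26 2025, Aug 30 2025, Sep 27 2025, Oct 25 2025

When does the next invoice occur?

Nov 29 2025

These are Saturdays with 35, 28, 28, 35, 28, 28-day gaps.
Each is the final Saturday of its month — May 31 2025 is past the 28th, so '4th Saturday' doesn't fit.
November 2025 ends with Saturday Nov 29 2025.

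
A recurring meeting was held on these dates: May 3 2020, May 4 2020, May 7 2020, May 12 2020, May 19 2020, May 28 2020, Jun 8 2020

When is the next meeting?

The spacing grows by 2 each time: 1, 3, 5, 7, 9, 11 days.
Next gap: 13 days. Jun 8 2020 + 13 days = Jun 21 2020.

Jun 21 2020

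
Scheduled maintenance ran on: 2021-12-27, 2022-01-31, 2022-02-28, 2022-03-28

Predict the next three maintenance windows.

Every date is a Monday; gaps 35, 28, 28 days.
Each is the last Monday of its month (at least one falls on the 29th or later, ruling out '4th Monday').
Last Monday of April 2022: 2022-04-25.
Last Monday of May 2022: 2022-05-30.
June 2022 ends with Monday 2022-06-27.

2022-04-25, 2022-05-30, 2022-06-27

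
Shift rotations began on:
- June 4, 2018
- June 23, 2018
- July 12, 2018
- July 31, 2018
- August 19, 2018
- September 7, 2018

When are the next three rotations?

Gaps between consecutive events: 19, 19, 19, 19, 19 days — a constant 19-day interval.
September 7, 2018 + 19 days = September 26, 2018.
September 26, 2018 + 19 days = October 15, 2018.
October 15, 2018 + 19 days = November 3, 2018.

September 26, 2018; October 15, 2018; November 3, 2018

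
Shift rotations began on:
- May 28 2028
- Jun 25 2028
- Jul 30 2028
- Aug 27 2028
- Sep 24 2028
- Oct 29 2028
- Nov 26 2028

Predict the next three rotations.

Dec 31 2028, Jan 28 2029, Feb 25 2029

These are Sundays with 28, 35, 28, 28, 35, 28-day gaps.
Each is the final Sunday of its month — Jul 30 2028 is past the 28th, so '4th Sunday' doesn't fit.
Last Sunday of December 2028: Dec 31 2028.
Last Sunday of January 2029: Jan 28 2029.
February 2029 ends with Sunday Feb 25 2029.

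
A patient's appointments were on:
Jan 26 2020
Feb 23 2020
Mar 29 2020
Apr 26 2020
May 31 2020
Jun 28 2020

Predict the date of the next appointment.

These are Sundays with 28, 35, 28, 35, 28-day gaps.
Each is the final Sunday of its month — Mar 29 2020 is past the 28th, so '4th Sunday' doesn't fit.
July 2020 ends with Sunday Jul 26 2020.

Jul 26 2020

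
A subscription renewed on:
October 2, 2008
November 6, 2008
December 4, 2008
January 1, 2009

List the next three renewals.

These are Thursdays at 28- or 35-day spacing (35, 28, 28).
The pattern: 1st Thursday of the month.
February 2009 — 1st Thursday is February 5, 2009.
March 2009 — 1st Thursday is March 5, 2009.
1st Thursday of April 2009: April 2, 2009.

February 5, 2009; March 5, 2009; April 2, 2009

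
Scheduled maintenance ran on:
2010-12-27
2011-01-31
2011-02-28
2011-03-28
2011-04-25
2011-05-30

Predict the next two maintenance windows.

2011-06-27, 2011-07-25

All Mondays; the gaps (35, 28, 28, 28, 35) vary with month length.
This is the last Monday of each month.
June 2011 ends with Monday 2011-06-27.
July 2011 ends with Monday 2011-07-25.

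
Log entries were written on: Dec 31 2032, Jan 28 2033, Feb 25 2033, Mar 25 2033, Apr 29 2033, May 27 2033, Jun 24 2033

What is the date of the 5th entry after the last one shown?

These are Fridays with 28, 28, 28, 35, 28, 28-day gaps.
Each is the final Friday of its month — Dec 31 2032 is past the 28th, so '4th Friday' doesn't fit.
Last Friday of July 2033: Jul 29 2033.
August 2033 ends with Friday Aug 26 2033.
September 2033 ends with Friday Sep 30 2033.
Last Friday of October 2033: Oct 28 2033.
Last Friday of November 2033: Nov 25 2033.

Nov 25 2033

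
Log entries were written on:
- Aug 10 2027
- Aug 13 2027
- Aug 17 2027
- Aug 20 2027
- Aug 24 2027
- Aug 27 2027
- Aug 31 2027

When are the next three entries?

Sep 3 2027, Sep 7 2027, Sep 10 2027

Gaps: 3, 4, 3, 4, 3, 4 days — not constant, but cyclic with period 2.
The events fall on every Tuesday and Friday.
Next Friday: Sep 3 2027.
Next Tuesday: Sep 7 2027.
Next Friday: Sep 10 2027.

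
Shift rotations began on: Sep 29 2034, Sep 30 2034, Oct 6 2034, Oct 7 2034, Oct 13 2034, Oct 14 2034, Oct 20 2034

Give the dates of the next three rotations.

Oct 21 2034, Oct 27 2034, Oct 28 2034

The gap pattern 1, 6, 1, 6, 1, 6 repeats every 2 events.
These are the Fridays and Saturdays of each week.
Next Saturday: Oct 21 2034.
The following Friday is Oct 27 2034.
Next Saturday: Oct 28 2034.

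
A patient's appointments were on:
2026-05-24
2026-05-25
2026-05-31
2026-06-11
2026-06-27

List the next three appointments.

2026-07-18, 2026-08-13, 2026-09-13

The spacing grows by 5 each time: 1, 6, 11, 16 days.
Next gap: 21 days. 2026-06-27 + 21 days = 2026-07-18.
Next gap: 26 days. 2026-07-18 + 26 days = 2026-08-13.
Next gap: 31 days. 2026-08-13 + 31 days = 2026-09-13.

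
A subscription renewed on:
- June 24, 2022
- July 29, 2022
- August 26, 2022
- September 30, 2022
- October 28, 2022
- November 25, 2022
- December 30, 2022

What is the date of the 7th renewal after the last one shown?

July 28, 2023

All Fridays; the gaps (35, 28, 35, 28, 28, 35) vary with month length.
This is the last Friday of each month.
Last Friday of January 2023: January 27, 2023.
Last Friday of February 2023: February 24, 2023.
March 2023 ends with Friday March 31, 2023.
April 2023 ends with Friday April 28, 2023.
May 2023 ends with Friday May 26, 2023.
June 2023 ends with Friday June 30, 2023.
July 2023 ends with Friday July 28, 2023.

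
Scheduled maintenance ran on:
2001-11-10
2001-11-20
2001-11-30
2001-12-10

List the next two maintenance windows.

2001-12-20, 2001-12-30

Every event comes 10 days after the last (10, 10, 10).
2001-12-10 + 10 days = 2001-12-20.
2001-12-20 + 10 days = 2001-12-30.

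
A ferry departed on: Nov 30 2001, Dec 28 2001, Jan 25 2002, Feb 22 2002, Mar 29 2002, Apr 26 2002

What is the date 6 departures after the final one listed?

Oct 25 2002

These are Fridays with 28, 28, 28, 35, 28-day gaps.
Each is the final Friday of its month — Nov 30 2001 is past the 28th, so '4th Friday' doesn't fit.
Last Friday of May 2002: May 31 2002.
June 2002 ends with Friday Jun 28 2002.
July 2002 ends with Friday Jul 26 2002.
August 2002 ends with Friday Aug 30 2002.
September 2002 ends with Friday Sep 27 2002.
Last Friday of October 2002: Oct 25 2002.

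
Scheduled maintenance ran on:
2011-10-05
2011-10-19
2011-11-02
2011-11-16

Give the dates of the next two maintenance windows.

2011-11-30, 2011-12-14

The spacing is 14, 14, 14 days — always 14 days.
2011-11-16 + 14 days = 2011-11-30.
2011-11-30 + 14 days = 2011-12-14.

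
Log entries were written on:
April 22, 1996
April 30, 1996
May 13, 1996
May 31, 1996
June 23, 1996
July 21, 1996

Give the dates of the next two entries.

Intervals are 8, 13, 18, 23, 28 days — an arithmetic progression with common difference 5.
Next gap: 33 days. July 21, 1996 + 33 days = August 23, 1996.
Next gap: 38 days. August 23, 1996 + 38 days = September 30, 1996.

August 23, 1996; September 30, 1996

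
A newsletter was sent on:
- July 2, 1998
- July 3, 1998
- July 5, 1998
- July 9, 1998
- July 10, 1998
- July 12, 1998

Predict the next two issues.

Gaps: 1, 2, 4, 1, 2 days — not constant, but cyclic with period 3.
The events fall on every Thursday, Friday and Sunday.
Next Thursday: July 16, 1998.
Next Friday: July 17, 1998.

July 16, 1998; July 17, 1998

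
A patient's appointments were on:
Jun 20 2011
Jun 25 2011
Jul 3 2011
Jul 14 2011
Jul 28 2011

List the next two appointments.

Aug 14 2011, Sep 3 2011

The spacing grows by 3 each time: 5, 8, 11, 14 days.
Next gap: 17 days. Jul 28 2011 + 17 days = Aug 14 2011.
Next gap: 20 days. Aug 14 2011 + 20 days = Sep 3 2011.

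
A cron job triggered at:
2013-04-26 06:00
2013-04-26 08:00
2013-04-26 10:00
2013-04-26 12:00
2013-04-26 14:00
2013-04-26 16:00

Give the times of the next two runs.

2013-04-26 18:00, 2013-04-26 20:00

The interval is a steady 2 hours (2, 2, 2, 2, 2).
2013-04-26 16:00 + 2 h = 2013-04-26 18:00.
2013-04-26 18:00 + 2 h = 2013-04-26 20:00.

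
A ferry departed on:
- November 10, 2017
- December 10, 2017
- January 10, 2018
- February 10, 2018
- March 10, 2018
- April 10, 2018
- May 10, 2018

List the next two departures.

Gaps: 30, 31, 31, 28, 31, 30 days — not constant. Every event is on the 10th of the month.
Pattern: the 10th of each month.
June 2018: June 10, 2018.
Next: July 2018 → July 10, 2018.

June 10, 2018; July 10, 2018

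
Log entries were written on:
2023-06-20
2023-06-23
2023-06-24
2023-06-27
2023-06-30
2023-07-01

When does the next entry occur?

Every event lands on a Tuesday or Friday or Saturday (gaps cycle 3, 1, 3, 3, 1).
So the schedule is: every Tuesday, Friday and Saturday.
Next Tuesday: 2023-07-04.

2023-07-04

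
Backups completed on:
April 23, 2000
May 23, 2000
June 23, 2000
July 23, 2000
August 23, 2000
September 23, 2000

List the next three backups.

October 23, 2000; November 23, 2000; December 23, 2000

Each date is the 23rd; the gaps (30, 31, 30, 31, 31) track the month lengths.
The rule is the 23rd of each month.
Next: October 2000 → October 23, 2000.
Next: November 2000 → November 23, 2000.
Next: December 2000 → December 23, 2000.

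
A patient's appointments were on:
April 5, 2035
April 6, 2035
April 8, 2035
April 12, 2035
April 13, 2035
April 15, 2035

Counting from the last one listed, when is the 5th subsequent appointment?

The gap pattern 1, 2, 4, 1, 2 repeats every 3 events.
These are the Thursdays, Fridays and Sundays of each week.
The following Thursday is April 19, 2035.
Next Friday: April 20, 2035.
The following Sunday is April 22, 2035.
The following Thursday is April 26, 2035.
The following Friday is April 27, 2035.

April 27, 2035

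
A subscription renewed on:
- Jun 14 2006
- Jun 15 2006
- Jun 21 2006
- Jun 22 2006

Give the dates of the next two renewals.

Jun 28 2006, Jun 29 2006

Every event lands on a Wednesday or Thursday (gaps cycle 1, 6, 1).
So the schedule is: every Wednesday and Thursday.
The following Wednesday is Jun 28 2006.
The following Thursday is Jun 29 2006.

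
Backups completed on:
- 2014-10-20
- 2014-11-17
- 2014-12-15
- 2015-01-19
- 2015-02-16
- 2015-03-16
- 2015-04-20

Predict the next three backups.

All dates are Mondays, 28, 28, 35, 28, 28, 35 days apart.
Specifically, the 3rd Monday of each month.
3rd Monday of May 2015: 2015-05-18.
3rd Monday of June 2015: 2015-06-15.
July 2015 — 3rd Monday is 2015-07-20.

2015-05-18, 2015-06-15, 2015-07-20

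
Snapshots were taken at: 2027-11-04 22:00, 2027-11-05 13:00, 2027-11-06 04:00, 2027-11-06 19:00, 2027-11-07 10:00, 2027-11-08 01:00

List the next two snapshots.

2027-11-08 16:00, 2027-11-09 07:00

Gaps: 15, 15, 15, 15, 15 hours — each event is 15 hours after the previous one.
2027-11-08 01:00 + 15 h = 2027-11-08 16:00.
2027-11-08 16:00 + 15 h = 2027-11-09 07:00.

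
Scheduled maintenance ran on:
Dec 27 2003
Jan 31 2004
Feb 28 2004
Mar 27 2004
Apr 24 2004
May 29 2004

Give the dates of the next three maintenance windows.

All Saturdays; the gaps (35, 28, 28, 28, 35) vary with month length.
This is the last Saturday of each month.
Last Saturday of June 2004: Jun 26 2004.
Last Saturday of July 2004: Jul 31 2004.
Last Saturday of August 2004: Aug 28 2004.

Jun 26 2004, Jul 31 2004, Aug 28 2004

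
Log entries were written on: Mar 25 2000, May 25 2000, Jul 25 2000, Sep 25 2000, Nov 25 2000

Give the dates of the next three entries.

The day-of-month is always 25 (61, 61, 62, 61 days between events).
So this recurs on the 25th of every 2 months.
January 2001: Jan 25 2001.
March 2001: Mar 25 2001.
May 2001: May 25 2001.

Jan 25 2001, Mar 25 2001, May 25 2001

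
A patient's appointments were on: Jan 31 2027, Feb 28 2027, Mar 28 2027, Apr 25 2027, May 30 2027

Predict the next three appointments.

These are Sundays with 28, 28, 28, 35-day gaps.
Each is the final Sunday of its month — Jan 31 2027 is past the 28th, so '4th Sunday' doesn't fit.
June 2027 ends with Sunday Jun 27 2027.
Last Sunday of July 2027: Jul 25 2027.
Last Sunday of August 2027: Aug 29 2027.

Jun 27 2027, Jul 25 2027, Aug 29 2027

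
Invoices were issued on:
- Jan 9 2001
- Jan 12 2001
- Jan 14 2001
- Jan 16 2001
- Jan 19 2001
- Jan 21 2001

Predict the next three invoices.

Gaps: 3, 2, 2, 3, 2 days — not constant, but cyclic with period 3.
The events fall on every Tuesday, Friday and Sunday.
Next Tuesday: Jan 23 2001.
The following Friday is Jan 26 2001.
The following Sunday is Jan 28 2001.

Jan 23 2001, Jan 26 2001, Jan 28 2001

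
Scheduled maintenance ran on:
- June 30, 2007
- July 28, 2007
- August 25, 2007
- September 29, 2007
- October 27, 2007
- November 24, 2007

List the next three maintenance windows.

December 29, 2007; January 26, 2008; February 23, 2008

Every date is a Saturday; gaps 28, 28, 35, 28, 28 days.
Each is the last Saturday of its month (at least one falls on the 29th or later, ruling out '4th Saturday').
December 2007 ends with Saturday December 29, 2007.
Last Saturday of January 2008: January 26, 2008.
February 2008 ends with Saturday February 23, 2008.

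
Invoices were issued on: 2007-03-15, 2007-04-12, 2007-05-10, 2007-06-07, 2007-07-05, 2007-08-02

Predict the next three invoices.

The spacing is 28, 28, 28, 28, 28 days — always 28 days.
2007-08-02 + 28 days = 2007-08-30.
2007-08-30 + 28 days = 2007-09-27.
2007-09-27 + 28 days = 2007-10-25.

2007-08-30, 2007-09-27, 2007-10-25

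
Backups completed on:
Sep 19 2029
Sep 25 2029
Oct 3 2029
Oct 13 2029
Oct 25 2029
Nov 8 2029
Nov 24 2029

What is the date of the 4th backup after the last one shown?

Feb 16 2030

The spacing grows by 2 each time: 6, 8, 10, 12, 14, 16 days.
Next gap: 18 days. Nov 24 2029 + 18 days = Dec 12 2029.
Next gap: 20 days. Dec 12 2029 + 20 days = Jan 1 2030.
Next gap: 22 days. Jan 1 2030 + 22 days = Jan 23 2030.
Next gap: 24 days. Jan 23 2030 + 24 days = Feb 16 2030.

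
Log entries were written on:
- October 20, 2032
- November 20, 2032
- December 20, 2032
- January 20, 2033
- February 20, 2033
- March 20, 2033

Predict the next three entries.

Each date is the 20th; the gaps (31, 30, 31, 31, 28) track the month lengths.
The rule is the 20th of each month.
Next: April 2033 → April 20, 2033.
May 2033: May 20, 2033.
Next: June 2033 → June 20, 2033.

April 20, 2033; May 20, 2033; June 20, 2033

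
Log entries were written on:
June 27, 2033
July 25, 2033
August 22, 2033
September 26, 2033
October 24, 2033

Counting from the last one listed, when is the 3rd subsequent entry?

All dates are Mondays, 28, 28, 35, 28 days apart.
Specifically, the 4th Monday of each month.
November 2033 — 4th Monday is November 28, 2033.
December 2033 — 4th Monday is December 26, 2033.
January 2034 — 4th Monday is January 23, 2034.

January 23, 2034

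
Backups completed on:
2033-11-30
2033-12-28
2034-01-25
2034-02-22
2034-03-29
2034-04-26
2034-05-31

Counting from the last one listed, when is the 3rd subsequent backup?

2034-08-30

These are Wednesdays with 28, 28, 28, 35, 28, 35-day gaps.
Each is the final Wednesday of its month — 2033-11-30 is past the 28th, so '4th Wednesday' doesn't fit.
Last Wednesday of June 2034: 2034-06-28.
Last Wednesday of July 2034: 2034-07-26.
Last Wednesday of August 2034: 2034-08-30.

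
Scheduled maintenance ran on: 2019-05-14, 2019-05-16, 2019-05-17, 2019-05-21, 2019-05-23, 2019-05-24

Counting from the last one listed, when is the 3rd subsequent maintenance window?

2019-05-31

Every event lands on a Tuesday or Thursday or Friday (gaps cycle 2, 1, 4, 2, 1).
So the schedule is: every Tuesday, Thursday and Friday.
The following Tuesday is 2019-05-28.
The following Thursday is 2019-05-30.
The following Friday is 2019-05-31.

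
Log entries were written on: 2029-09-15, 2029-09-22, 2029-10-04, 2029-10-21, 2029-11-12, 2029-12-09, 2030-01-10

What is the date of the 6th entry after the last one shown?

Intervals are 7, 12, 17, 22, 27, 32 days — an arithmetic progression with common difference 5.
Next gap: 37 days. 2030-01-10 + 37 days = 2030-02-16.
Next gap: 42 days. 2030-02-16 + 42 days = 2030-03-30.
Next gap: 47 days. 2030-03-30 + 47 days = 2030-05-16.
Next gap: 52 days. 2030-05-16 + 52 days = 2030-07-07.
Next gap: 57 days. 2030-07-07 + 57 days = 2030-09-02.
Next gap: 62 days. 2030-09-02 + 62 days = 2030-11-03.

2030-11-03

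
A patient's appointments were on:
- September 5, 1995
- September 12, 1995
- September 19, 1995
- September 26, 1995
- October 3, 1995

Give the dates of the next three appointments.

Every event comes 7 days after the last (7, 7, 7, 7).
October 3, 1995 + 7 days = October 10, 1995.
October 10, 1995 + 7 days = October 17, 1995.
October 17, 1995 + 7 days = October 24, 1995.

October 10, 1995; October 17, 1995; October 24, 1995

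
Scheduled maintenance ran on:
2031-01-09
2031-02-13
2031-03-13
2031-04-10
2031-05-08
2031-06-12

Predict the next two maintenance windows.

2031-07-10, 2031-08-14

All dates are Thursdays, 35, 28, 28, 28, 35 days apart.
Specifically, the 2nd Thursday of each month.
July 2031 — 2nd Thursday is 2031-07-10.
2nd Thursday of August 2031: 2031-08-14.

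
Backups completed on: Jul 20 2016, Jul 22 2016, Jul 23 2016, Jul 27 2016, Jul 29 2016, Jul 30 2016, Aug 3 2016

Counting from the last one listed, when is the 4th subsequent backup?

Aug 12 2016

Every event lands on a Wednesday or Friday or Saturday (gaps cycle 2, 1, 4, 2, 1, 4).
So the schedule is: every Wednesday, Friday and Saturday.
Next Friday: Aug 5 2016.
The following Saturday is Aug 6 2016.
Next Wednesday: Aug 10 2016.
The following Friday is Aug 12 2016.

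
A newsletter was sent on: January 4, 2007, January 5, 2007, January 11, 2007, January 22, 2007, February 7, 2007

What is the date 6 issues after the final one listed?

August 27, 2007

The spacing grows by 5 each time: 1, 6, 11, 16 days.
Next gap: 21 days. February 7, 2007 + 21 days = February 28, 2007.
Next gap: 26 days. February 28, 2007 + 26 days = March 26, 2007.
Next gap: 31 days. March 26, 2007 + 31 days = April 26, 2007.
Next gap: 36 days. April 26, 2007 + 36 days = June 1, 2007.
Next gap: 41 days. June 1, 2007 + 41 days = July 12, 2007.
Next gap: 46 days. July 12, 2007 + 46 days = August 27, 2007.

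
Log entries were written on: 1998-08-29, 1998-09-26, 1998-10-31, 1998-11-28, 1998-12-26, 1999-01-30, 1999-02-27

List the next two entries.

These are Saturdays with 28, 35, 28, 28, 35, 28-day gaps.
Each is the final Saturday of its month — 1998-08-29 is past the 28th, so '4th Saturday' doesn't fit.
March 1999 ends with Saturday 1999-03-27.
Last Saturday of April 1999: 1999-04-24.

1999-03-27, 1999-04-24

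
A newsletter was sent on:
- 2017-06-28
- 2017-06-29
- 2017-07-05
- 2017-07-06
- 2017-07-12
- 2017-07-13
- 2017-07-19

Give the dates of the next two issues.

2017-07-20, 2017-07-26

Every event lands on a Wednesday or Thursday (gaps cycle 1, 6, 1, 6, 1, 6).
So the schedule is: every Wednesday and Thursday.
The following Thursday is 2017-07-20.
Next Wednesday: 2017-07-26.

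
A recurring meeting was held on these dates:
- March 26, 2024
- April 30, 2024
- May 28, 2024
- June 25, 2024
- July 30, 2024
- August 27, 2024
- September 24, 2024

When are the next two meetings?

All Tuesdays; the gaps (35, 28, 28, 35, 28, 28) vary with month length.
This is the last Tuesday of each month.
October 2024 ends with Tuesday October 29, 2024.
November 2024 ends with Tuesday November 26, 2024.

October 29, 2024; November 26, 2024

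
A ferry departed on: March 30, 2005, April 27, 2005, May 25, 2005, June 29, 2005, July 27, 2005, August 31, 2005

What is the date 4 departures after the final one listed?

December 28, 2005

All Wednesdays; the gaps (28, 28, 35, 28, 35) vary with month length.
This is the last Wednesday of each month.
Last Wednesday of September 2005: September 28, 2005.
Last Wednesday of October 2005: October 26, 2005.
Last Wednesday of November 2005: November 30, 2005.
Last Wednesday of December 2005: December 28, 2005.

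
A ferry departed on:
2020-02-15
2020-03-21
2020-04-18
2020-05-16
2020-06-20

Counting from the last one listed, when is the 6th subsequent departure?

2020-12-19

These are Saturdays at 28- or 35-day spacing (35, 28, 28, 35).
The pattern: 3rd Saturday of the month.
3rd Saturday of July 2020: 2020-07-18.
3rd Saturday of August 2020: 2020-08-15.
September 2020 — 3rd Saturday is 2020-09-19.
3rd Saturday of October 2020: 2020-10-17.
November 2020 — 3rd Saturday is 2020-11-21.
December 2020 — 3rd Saturday is 2020-12-19.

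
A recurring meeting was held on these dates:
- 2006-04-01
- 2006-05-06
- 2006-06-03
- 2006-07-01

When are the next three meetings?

Gaps: 35, 28, 28 days — a mix of 28 and 35. Every date is a Saturday.
Each is the 1st Saturday of its month.
1st Saturday of August 2006: 2006-08-05.
September 2006 — 1st Saturday is 2006-09-02.
1st Saturday of October 2006: 2006-10-07.

2006-08-05, 2006-09-02, 2006-10-07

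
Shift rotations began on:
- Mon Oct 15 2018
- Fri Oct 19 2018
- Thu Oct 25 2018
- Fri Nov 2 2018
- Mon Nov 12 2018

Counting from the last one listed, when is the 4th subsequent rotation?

Fri Jan 11 2019

Gaps: 4, 6, 8, 10 days — each gap is 2 larger than the previous one.
Next gap: 12 days. Mon Nov 12 2018 + 12 days = Sat Nov 24 2018.
Next gap: 14 days. Sat Nov 24 2018 + 14 days = Sat Dec 8 2018.
Next gap: 16 days. Sat Dec 8 2018 + 16 days = Mon Dec 24 2018.
Next gap: 18 days. Mon Dec 24 2018 + 18 days = Fri Jan 11 2019.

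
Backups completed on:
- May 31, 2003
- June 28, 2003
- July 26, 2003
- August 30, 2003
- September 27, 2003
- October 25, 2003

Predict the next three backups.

These are Saturdays with 28, 28, 35, 28, 28-day gaps.
Each is the final Saturday of its month — May 31, 2003 is past the 28th, so '4th Saturday' doesn't fit.
November 2003 ends with Saturday November 29, 2003.
December 2003 ends with Saturday December 27, 2003.
January 2004 ends with Saturday January 31, 2004.

November 29, 2003; December 27, 2003; January 31, 2004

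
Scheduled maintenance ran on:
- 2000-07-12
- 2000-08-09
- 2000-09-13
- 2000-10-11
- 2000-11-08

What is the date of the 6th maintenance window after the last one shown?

2001-05-09

Gaps: 28, 35, 28, 28 days — a mix of 28 and 35. Every date is a Wednesday.
Each is the 2nd Wednesday of its month.
2nd Wednesday of December 2000: 2000-12-13.
January 2001 — 2nd Wednesday is 2001-01-10.
2nd Wednesday of February 2001: 2001-02-14.
2nd Wednesday of March 2001: 2001-03-14.
2nd Wednesday of April 2001: 2001-04-11.
2nd Wednesday of May 2001: 2001-05-09.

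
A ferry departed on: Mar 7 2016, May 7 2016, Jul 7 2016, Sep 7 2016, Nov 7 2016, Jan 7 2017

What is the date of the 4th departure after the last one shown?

The day-of-month is always 7 (61, 61, 62, 61, 61 days between events).
So this recurs on the 7th of every 2 months.
Next: March 2017 → Mar 7 2017.
Next: May 2017 → May 7 2017.
Next: July 2017 → Jul 7 2017.
September 2017: Sep 7 2017.

Sep 7 2017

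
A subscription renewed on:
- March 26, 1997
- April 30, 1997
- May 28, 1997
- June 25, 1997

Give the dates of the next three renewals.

July 30, 1997; August 27, 1997; September 24, 1997

Every date is a Wednesday; gaps 35, 28, 28 days.
Each is the last Wednesday of its month (at least one falls on the 29th or later, ruling out '4th Wednesday').
July 1997 ends with Wednesday July 30, 1997.
August 1997 ends with Wednesday August 27, 1997.
Last Wednesday of September 1997: September 24, 1997.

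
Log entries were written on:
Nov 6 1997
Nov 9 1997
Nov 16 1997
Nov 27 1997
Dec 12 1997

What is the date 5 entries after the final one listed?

Gaps: 3, 7, 11, 15 days — each gap is 4 larger than the previous one.
Next gap: 19 days. Dec 12 1997 + 19 days = Dec 31 1997.
Next gap: 23 days. Dec 31 1997 + 23 days = Jan 23 1998.
Next gap: 27 days. Jan 23 1998 + 27 days = Feb 19 1998.
Next gap: 31 days. Feb 19 1998 + 31 days = Mar 22 1998.
Next gap: 35 days. Mar 22 1998 + 35 days = Apr 26 1998.

Apr 26 1998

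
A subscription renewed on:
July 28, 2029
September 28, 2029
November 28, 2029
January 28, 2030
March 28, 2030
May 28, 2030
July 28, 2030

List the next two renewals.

The day-of-month is always 28 (62, 61, 61, 59, 61, 61 days between events).
So this recurs on the 28th of every 2 months.
Next: September 2030 → September 28, 2030.
November 2030: November 28, 2030.

September 28, 2030; November 28, 2030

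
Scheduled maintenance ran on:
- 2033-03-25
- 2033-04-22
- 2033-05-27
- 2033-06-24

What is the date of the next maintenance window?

These are Fridays at 28- or 35-day spacing (28, 35, 28).
The pattern: 4th Friday of the month.
July 2033 — 4th Friday is 2033-07-22.

2033-07-22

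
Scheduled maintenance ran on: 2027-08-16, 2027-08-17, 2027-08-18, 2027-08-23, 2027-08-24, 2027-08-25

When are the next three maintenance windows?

The gap pattern 1, 1, 5, 1, 1 repeats every 3 events.
These are the Mondays, Tuesdays and Wednesdays of each week.
The following Monday is 2027-08-30.
Next Tuesday: 2027-08-31.
The following Wednesday is 2027-09-01.

2027-08-30, 2027-08-31, 2027-09-01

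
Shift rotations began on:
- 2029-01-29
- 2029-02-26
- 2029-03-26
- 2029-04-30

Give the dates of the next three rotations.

Every date is a Monday; gaps 28, 28, 35 days.
Each is the last Monday of its month (at least one falls on the 29th or later, ruling out '4th Monday').
May 2029 ends with Monday 2029-05-28.
Last Monday of June 2029: 2029-06-25.
July 2029 ends with Monday 2029-07-30.

2029-05-28, 2029-06-25, 2029-07-30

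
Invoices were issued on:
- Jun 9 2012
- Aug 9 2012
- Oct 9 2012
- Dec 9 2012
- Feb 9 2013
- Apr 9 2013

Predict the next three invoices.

Jun 9 2013, Aug 9 2013, Oct 9 2013

Each date is the 9th; the gaps (61, 61, 61, 62, 59) track the month lengths.
The rule is the 9th of every 2 months.
Next: June 2013 → Jun 9 2013.
Next: August 2013 → Aug 9 2013.
October 2013: Oct 9 2013.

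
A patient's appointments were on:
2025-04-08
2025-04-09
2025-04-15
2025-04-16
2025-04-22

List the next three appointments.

2025-04-23, 2025-04-29, 2025-04-30

Every event lands on a Tuesday or Wednesday (gaps cycle 1, 6, 1, 6).
So the schedule is: every Tuesday and Wednesday.
Next Wednesday: 2025-04-23.
Next Tuesday: 2025-04-29.
The following Wednesday is 2025-04-30.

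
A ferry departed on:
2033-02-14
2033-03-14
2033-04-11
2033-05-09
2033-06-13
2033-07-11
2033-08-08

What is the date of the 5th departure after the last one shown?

These are Mondays at 28- or 35-day spacing (28, 28, 28, 35, 28, 28).
The pattern: 2nd Monday of the month.
September 2033 — 2nd Monday is 2033-09-12.
2nd Monday of October 2033: 2033-10-10.
2nd Monday of November 2033: 2033-11-14.
2nd Monday of December 2033: 2033-12-12.
2nd Monday of January 2034: 2034-01-09.

2034-01-09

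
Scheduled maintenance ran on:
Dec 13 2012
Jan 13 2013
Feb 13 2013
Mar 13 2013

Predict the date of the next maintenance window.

Apr 13 2013

Each date is the 13th; the gaps (31, 31, 28) track the month lengths.
The rule is the 13th of each month.
Next: April 2013 → Apr 13 2013.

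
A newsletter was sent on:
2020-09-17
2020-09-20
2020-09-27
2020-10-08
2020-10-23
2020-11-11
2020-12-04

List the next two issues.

2020-12-31, 2021-01-31

The spacing grows by 4 each time: 3, 7, 11, 15, 19, 23 days.
Next gap: 27 days. 2020-12-04 + 27 days = 2020-12-31.
Next gap: 31 days. 2020-12-31 + 31 days = 2021-01-31.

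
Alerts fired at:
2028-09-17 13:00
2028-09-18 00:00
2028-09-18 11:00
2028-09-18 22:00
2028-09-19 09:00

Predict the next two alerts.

Spacing: 11, 11, 11, 11 h — constant 11 h.
2028-09-19 09:00 + 11 h = 2028-09-19 20:00.
2028-09-19 20:00 + 11 h = 2028-09-20 07:00.

2028-09-19 20:00, 2028-09-20 07:00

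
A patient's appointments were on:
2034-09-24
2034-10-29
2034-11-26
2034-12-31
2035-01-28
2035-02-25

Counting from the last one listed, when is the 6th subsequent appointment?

These are Sundays with 35, 28, 35, 28, 28-day gaps.
Each is the final Sunday of its month — 2034-10-29 is past the 28th, so '4th Sunday' doesn't fit.
March 2035 ends with Sunday 2035-03-25.
April 2035 ends with Sunday 2035-04-29.
Last Sunday of May 2035: 2035-05-27.
June 2035 ends with Sunday 2035-06-24.
Last Sunday of July 2035: 2035-07-29.
August 2035 ends with Sunday 2035-08-26.

2035-08-26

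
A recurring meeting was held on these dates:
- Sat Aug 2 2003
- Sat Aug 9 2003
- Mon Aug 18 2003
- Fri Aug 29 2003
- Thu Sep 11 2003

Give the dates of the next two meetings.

Fri Sep 26 2003, Mon Oct 13 2003

Intervals are 7, 9, 11, 13 days — an arithmetic progression with common difference 2.
Next gap: 15 days. Thu Sep 11 2003 + 15 days = Fri Sep 26 2003.
Next gap: 17 days. Fri Sep 26 2003 + 17 days = Mon Oct 13 2003.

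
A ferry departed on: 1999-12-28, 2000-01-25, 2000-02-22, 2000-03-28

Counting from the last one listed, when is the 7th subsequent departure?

These are Tuesdays at 28- or 35-day spacing (28, 28, 35).
The pattern: 4th Tuesday of the month.
4th Tuesday of April 2000: 2000-04-25.
4th Tuesday of May 2000: 2000-05-23.
June 2000 — 4th Tuesday is 2000-06-27.
July 2000 — 4th Tuesday is 2000-07-25.
August 2000 — 4th Tuesday is 2000-08-22.
September 2000 — 4th Tuesday is 2000-09-26.
October 2000 — 4th Tuesday is 2000-10-24.

2000-10-24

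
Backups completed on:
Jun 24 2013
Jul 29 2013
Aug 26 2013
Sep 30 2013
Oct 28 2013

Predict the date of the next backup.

All Mondays; the gaps (35, 28, 35, 28) vary with month length.
This is the last Monday of each month.
November 2013 ends with Monday Nov 25 2013.

Nov 25 2013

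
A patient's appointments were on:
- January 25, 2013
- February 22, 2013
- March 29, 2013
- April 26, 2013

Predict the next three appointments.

All Fridays; the gaps (28, 35, 28) vary with month length.
This is the last Friday of each month.
May 2013 ends with Friday May 31, 2013.
June 2013 ends with Friday June 28, 2013.
July 2013 ends with Friday July 26, 2013.

May 31, 2013; June 28, 2013; July 26, 2013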